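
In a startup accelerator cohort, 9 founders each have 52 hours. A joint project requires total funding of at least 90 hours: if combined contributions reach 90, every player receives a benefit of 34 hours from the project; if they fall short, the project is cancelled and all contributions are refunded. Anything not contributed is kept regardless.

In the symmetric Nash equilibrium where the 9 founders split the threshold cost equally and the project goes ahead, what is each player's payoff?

76 hours

Equal share of the threshold: 90/9 = 10.
At this profile no one gains by cutting their contribution: any cut drops the total below 90, the project is cancelled, contributions are refunded, and the deviator ends with 52, which is less than 52 − 10 + 34 = 76. Contributing more than 10 just wastes the excess. So contributing exactly 10 is a best response.
Each player's payoff: 52 − 10 + 34 = 76.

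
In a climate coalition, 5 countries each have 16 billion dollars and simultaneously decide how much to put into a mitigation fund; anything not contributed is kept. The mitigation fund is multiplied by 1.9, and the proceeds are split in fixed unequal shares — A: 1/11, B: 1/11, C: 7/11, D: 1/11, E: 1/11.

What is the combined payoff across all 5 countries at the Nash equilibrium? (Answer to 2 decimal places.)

Player j's private return per contributed unit is 1.9 × (j's share). Contributing is weakly dominant for j when that share is at least 1/1.9 = 0.5263, and contributing 0 is dominant otherwise.
C alone (share 7/11) is above the threshold, contributing 16; the remaining 4 contribute 0. Total contributed: 16.
The mitigation fund pays out 1.9 × 16 = 30.40 in total (split across the unequal shares, but the aggregate is all that matters for the group sum).
The 4 free-riders keep 16 each, adding 64. Group total = 64 + 30.40 = 94.40.

94.40 billion dollars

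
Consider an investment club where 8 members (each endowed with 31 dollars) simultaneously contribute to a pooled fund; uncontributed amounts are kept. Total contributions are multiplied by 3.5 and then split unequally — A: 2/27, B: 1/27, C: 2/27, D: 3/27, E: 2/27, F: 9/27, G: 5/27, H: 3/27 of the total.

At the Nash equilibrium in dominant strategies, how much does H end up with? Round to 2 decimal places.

A player with share s gets back 3.5·s per unit contributed, so full contribution is dominant for anyone with s > 1/3.5 = 0.2857 and zero contribution is dominant for anyone below.
F alone (share 9/27) is above the threshold, contributing 31; the remaining 7 contribute 0. Total contributed: 31.
H keeps 31 and receives 3.5 × 31 × 3/27 = 12.06 from the pooled fund, for a payoff of 43.06.

43.06 dollars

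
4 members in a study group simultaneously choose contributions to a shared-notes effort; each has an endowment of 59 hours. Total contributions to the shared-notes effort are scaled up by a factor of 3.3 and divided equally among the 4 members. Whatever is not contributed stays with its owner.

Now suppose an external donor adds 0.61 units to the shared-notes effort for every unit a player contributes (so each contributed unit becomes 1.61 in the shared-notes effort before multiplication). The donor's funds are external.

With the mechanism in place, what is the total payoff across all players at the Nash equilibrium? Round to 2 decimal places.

With the mechanism, a contributed unit returns 3.3 × 1.61 / 4 = 1.3283 per unit of net cost to the contributor — now above 1 — so contributing fully is weakly dominant for every player.
At the Nash equilibrium everyone contributes 59. Group total payoff = 3.3 × 1.61 × 236 = 1253.87.

1253.87 hours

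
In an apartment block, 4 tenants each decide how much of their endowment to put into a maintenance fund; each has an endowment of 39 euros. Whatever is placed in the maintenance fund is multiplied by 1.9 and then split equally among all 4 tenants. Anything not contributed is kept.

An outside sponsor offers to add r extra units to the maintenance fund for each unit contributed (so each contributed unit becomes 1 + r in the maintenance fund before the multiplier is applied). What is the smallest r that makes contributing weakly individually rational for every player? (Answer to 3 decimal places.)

1.105

With matching at rate r, one contributed unit becomes (1 + r) in the maintenance fund and returns 1.9 × (1 + r) / 4 to the contributor.
Setting this equal to 1: 1 + r = 4/1.9 = 2.1053.
So the minimum matching rate is r = 2.1053 − 1 = 1.105.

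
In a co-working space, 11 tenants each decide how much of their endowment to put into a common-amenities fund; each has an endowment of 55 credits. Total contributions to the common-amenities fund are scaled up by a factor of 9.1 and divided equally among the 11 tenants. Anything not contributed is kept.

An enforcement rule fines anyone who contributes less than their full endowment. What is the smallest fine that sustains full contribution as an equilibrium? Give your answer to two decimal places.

9.50 credits

Given the others contribute fully, the best deviation is to contribute 0 (any partial contribution still incurs the fine and gives up units whose private return 0.8273 is below 1).
Deviating from 55 to 0 saves 55 credits but forfeits the deviator's share of the drop in the common-amenities fund: 9.1/11 × 55 = 45.50.
So the deviation gain is 55 − 45.50 = 9.50, and the fine must be at least 9.50 credits to wipe it out.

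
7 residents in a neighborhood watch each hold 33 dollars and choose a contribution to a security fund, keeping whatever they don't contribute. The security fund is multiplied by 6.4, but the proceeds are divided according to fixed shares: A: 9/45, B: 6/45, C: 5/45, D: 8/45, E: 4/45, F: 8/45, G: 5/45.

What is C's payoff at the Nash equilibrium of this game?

Each unit j contributes comes back to j as 6.4 × (j's share), so j prefers to contribute only if that share exceeds 1/6.4 = 0.1563; otherwise keeping the unit dominates.
A, D and F are above the threshold, contributing 33 each; the remaining 4 contribute 0. Total contributed: 99.
C keeps 33 and receives 6.4 × 99 × 5/45 = 70.40 from the security fund, for a payoff of 103.40.

103.40 dollars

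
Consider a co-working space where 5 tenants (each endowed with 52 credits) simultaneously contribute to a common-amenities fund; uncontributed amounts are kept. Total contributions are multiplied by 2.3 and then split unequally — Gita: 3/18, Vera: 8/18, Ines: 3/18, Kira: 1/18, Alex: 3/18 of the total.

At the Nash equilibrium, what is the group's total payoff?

327.60 credits

Each unit j contributes comes back to j as 2.3 × (j's share), so j prefers to contribute only if that share exceeds 1/2.3 = 0.4348; otherwise keeping the unit dominates.
Only Vera (8/18) clears that bar, contributing 52; the remaining 4 contribute 0. Total contributed: 52.
The common-amenities fund pays out 2.3 × 52 = 119.60 in total (split across the unequal shares, but the aggregate is all that matters for the group sum).
The 4 free-riders keep 52 each, adding 208. Group total = 208 + 119.60 = 327.60.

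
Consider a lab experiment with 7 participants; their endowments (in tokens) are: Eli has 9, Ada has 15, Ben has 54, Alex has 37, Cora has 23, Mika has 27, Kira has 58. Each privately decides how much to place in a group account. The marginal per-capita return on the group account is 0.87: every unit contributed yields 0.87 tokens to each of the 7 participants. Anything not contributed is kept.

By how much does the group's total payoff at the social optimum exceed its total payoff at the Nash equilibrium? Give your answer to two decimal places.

1135.07 tokens

The private return per contributed unit is 0.87 < 1 for everyone, so the Nash equilibrium is zero contribution and the group total is Σ E_j = 9 + 15 + 54 + 37 + 23 + 27 + 58 = 223.
Each contributed unit returns 6.090 to the group, so the social optimum is full contribution by everyone: group total = 6.090 × 223 = 1358.07.
Efficiency loss = (6.090 − 1) × 223 = 1135.07.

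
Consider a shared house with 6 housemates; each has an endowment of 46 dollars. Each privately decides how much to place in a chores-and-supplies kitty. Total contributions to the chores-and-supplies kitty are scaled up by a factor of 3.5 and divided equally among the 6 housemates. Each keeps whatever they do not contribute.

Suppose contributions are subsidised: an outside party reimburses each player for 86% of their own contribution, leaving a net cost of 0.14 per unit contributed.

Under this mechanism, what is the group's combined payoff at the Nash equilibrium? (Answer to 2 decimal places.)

1203.36 dollars

The effective private return per unit is now (3.5/6) / 0.14 = 4.1667 > 1, so every player's dominant strategy flips to full contribution.
So the Nash equilibrium is full contribution by all 6; the group earns 6 × (46 × 0.86 + 3.5 × 46) = 1203.36.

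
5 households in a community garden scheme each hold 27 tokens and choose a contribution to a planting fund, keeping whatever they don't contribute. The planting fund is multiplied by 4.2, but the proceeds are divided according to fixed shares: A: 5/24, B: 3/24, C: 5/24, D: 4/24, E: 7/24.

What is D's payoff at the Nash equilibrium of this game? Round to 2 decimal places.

Player j's private return per contributed unit is 4.2 × (j's share). Contributing is weakly dominant for j when that share is at least 1/4.2 = 0.2381, and contributing 0 is dominant otherwise.
E alone (share 7/24) is above the threshold, contributing 27; the remaining 4 contribute 0. Total contributed: 27.
D keeps 27 and receives 4.2 × 27 × 4/24 = 18.90 from the planting fund, for a payoff of 45.90.

45.90 tokens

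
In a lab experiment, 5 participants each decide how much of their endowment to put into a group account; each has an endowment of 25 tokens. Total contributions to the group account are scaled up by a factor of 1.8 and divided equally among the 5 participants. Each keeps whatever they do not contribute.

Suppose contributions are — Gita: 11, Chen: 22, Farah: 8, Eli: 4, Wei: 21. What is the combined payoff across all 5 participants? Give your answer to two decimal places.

177.80 tokens

Total contributed: 11 + 22 + 8 + 4 + 21 = 66; total kept: 5 × 25 − 66 = 59.
The group account pays out 1.8 × 66 = 118.80 in aggregate.
Group total = 59 + 118.80 = 177.80.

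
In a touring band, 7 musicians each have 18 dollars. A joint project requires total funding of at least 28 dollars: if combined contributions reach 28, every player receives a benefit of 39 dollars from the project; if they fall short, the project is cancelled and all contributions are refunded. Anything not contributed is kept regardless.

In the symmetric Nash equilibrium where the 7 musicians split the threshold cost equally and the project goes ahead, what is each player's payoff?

53 dollars

Equal share of the threshold: 28/7 = 4.
At this profile no one gains by cutting their contribution: any cut drops the total below 28, the project is cancelled, contributions are refunded, and the deviator ends with 18, which is less than 18 − 4 + 39 = 53. Contributing more than 4 just wastes the excess. So contributing exactly 4 is a best response.
Each player's payoff: 18 − 4 + 39 = 53.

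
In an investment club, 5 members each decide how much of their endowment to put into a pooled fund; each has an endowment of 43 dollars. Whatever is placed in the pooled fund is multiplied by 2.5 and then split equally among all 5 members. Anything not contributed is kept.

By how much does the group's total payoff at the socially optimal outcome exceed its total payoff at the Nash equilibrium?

Each contributed unit returns 2.5/5 = 0.5000 to its contributor — below 1 — so contributing 0 is dominant for every player. At the Nash equilibrium everyone keeps their 43, and the group total is 5 × 43 = 215.
Each contributed unit returns 2.500 to the group as a whole (0.5000 to each of 5 players), which exceeds 1, so the social optimum is full contribution: group total = 2.500 × 215 = 537.50.
Efficiency loss = 537.50 − 215 = 322.50.

322.50 dollars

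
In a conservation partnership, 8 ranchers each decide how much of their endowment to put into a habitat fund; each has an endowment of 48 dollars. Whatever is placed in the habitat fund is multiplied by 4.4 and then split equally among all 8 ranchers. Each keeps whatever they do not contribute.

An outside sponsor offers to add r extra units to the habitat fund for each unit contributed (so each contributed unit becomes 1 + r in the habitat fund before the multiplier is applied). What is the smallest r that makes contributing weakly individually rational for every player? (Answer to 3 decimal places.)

0.818

With matching at rate r, one contributed unit becomes (1 + r) in the habitat fund and returns 4.4 × (1 + r) / 8 to the contributor.
Setting this equal to 1: 1 + r = 8/4.4 = 1.8182.
So the minimum matching rate is r = 1.8182 − 1 = 0.818.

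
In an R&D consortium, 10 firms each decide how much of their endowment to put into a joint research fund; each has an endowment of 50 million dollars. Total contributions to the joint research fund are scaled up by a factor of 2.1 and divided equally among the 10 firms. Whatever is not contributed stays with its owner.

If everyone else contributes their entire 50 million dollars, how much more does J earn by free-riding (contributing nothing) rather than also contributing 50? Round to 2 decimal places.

39.50 million dollars

Switching from a contribution of 50 to 0 lets J keep an extra 50 million dollars, but lowers the joint research fund by 50, which costs J their own share of that drop: 2.1/10 × 50 = 10.50.
Net gain = 50 − 10.50 = 39.50. The private return per contributed unit (0.2100) is below 1, so free-riding is indeed the best response regardless of what the others do.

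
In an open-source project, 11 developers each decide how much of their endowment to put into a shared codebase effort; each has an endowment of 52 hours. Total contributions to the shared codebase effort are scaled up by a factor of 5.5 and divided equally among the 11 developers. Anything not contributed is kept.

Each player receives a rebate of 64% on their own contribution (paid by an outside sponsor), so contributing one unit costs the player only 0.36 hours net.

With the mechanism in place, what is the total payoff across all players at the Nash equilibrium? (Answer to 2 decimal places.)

3512.08 hours

The effective private return per unit is now (5.5/11) / 0.36 = 1.3889 > 1, so every player's dominant strategy flips to full contribution.
At the Nash equilibrium everyone contributes 52. Group total payoff = 11 × (52 × 0.64 + 5.5 × 52) = 3512.08.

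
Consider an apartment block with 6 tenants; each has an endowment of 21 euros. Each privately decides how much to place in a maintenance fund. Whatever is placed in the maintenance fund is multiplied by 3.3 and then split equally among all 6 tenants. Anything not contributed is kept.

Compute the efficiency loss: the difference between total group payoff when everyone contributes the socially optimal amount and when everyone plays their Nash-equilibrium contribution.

289.80 euros

Each contributed unit returns 3.3/6 = 0.5500 to its contributor — below 1 — so contributing 0 is dominant for every player. At the Nash equilibrium everyone keeps their 21, and the group total is 6 × 21 = 126.
Each contributed unit returns 3.300 to the group as a whole (0.5500 to each of 6 players), which exceeds 1, so the social optimum is full contribution: group total = 3.300 × 126 = 415.80.
Efficiency loss = 415.80 − 126 = 289.80.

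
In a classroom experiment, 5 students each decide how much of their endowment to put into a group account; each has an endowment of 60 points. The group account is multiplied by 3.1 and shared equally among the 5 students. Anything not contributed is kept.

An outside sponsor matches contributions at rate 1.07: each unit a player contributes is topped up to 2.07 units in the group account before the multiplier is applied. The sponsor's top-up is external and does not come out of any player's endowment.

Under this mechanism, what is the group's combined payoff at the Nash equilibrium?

With the mechanism, a contributed unit returns 3.1 × 2.07 / 5 = 1.2834 per unit of net cost to the contributor — now above 1 — so contributing fully is weakly dominant for every player.
So the Nash equilibrium is full contribution by all 5; the group earns 3.1 × 2.07 × 300 = 1925.10.

1925.10 points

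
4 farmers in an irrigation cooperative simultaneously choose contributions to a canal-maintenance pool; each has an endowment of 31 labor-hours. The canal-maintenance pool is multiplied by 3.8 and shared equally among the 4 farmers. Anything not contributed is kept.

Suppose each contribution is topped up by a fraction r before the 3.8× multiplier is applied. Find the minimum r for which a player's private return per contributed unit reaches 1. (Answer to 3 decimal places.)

0.053

With matching at rate r, one contributed unit becomes (1 + r) in the canal-maintenance pool and returns 3.8 × (1 + r) / 4 to the contributor.
Setting this equal to 1: 1 + r = 4/3.8 = 1.0526.
So the minimum matching rate is r = 1.0526 − 1 = 0.053.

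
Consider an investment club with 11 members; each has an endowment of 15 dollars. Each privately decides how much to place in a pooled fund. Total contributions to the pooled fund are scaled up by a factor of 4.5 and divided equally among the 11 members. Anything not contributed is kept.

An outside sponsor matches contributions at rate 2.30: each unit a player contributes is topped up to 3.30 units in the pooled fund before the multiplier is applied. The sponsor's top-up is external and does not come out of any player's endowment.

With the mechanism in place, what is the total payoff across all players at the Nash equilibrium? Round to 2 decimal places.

Under the mechanism each unit contributed yields 4.5 × 3.30 / 11 = 1.3500 back to its contributor per unit of net cost, which exceeds 1, making full contribution the dominant choice for everyone.
So the Nash equilibrium is full contribution by all 11; the group earns 4.5 × 3.30 × 165 = 2450.25.

2450.25 dollars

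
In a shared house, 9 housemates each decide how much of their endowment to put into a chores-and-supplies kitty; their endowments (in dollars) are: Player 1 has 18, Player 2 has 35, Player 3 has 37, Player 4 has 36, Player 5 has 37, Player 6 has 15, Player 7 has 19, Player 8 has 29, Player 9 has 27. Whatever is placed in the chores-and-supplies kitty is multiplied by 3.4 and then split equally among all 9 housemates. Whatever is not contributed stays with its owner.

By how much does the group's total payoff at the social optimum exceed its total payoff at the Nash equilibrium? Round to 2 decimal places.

The private return per contributed unit is 3.4/9 = 0.3778 < 1 for every player regardless of endowment, so the Nash equilibrium is zero contribution and the group total is Σ E_j = 18 + 35 + 37 + 36 + 37 + 15 + 19 + 29 + 27 = 253.
Each contributed unit returns 3.400 to the group, so the social optimum is full contribution by everyone: group total = 3.400 × 253 = 860.20.
Efficiency loss = (3.400 − 1) × 253 = 607.20.

607.20 dollars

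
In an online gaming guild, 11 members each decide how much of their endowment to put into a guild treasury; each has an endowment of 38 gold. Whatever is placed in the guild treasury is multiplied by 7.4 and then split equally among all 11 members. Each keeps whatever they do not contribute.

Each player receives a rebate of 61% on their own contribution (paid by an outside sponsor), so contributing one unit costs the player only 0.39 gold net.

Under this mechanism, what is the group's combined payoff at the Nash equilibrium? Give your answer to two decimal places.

3348.18 gold

Under the mechanism each unit contributed yields (7.4/11) / 0.39 = 1.7249 back to its contributor per unit of net cost, which exceeds 1, making full contribution the dominant choice for everyone.
So the Nash equilibrium is full contribution by all 11; the group earns 11 × (38 × 0.61 + 7.4 × 38) = 3348.18.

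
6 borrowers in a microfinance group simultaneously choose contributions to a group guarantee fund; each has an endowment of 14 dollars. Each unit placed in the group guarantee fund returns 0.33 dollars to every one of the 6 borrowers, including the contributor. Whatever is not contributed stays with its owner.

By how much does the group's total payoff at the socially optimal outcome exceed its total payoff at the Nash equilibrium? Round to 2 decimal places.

82.32 dollars

The private return per contributed unit is 0.33 < 1, so contributing 0 is dominant for every player. At the Nash equilibrium everyone keeps their 14, and the group total is 6 × 14 = 84.
Each contributed unit returns 1.980 to the group as a whole (0.33 to each of 6 players), which exceeds 1, so the social optimum is full contribution: group total = 1.980 × 84 = 166.32.
Efficiency loss = 166.32 − 84 = 82.32.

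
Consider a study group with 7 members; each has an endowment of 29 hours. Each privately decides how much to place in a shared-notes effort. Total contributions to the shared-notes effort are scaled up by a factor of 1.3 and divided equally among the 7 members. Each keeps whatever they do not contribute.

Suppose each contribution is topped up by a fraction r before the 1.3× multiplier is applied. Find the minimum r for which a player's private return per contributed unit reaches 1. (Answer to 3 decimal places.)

4.385

With matching at rate r, one contributed unit becomes (1 + r) in the shared-notes effort and returns 1.3 × (1 + r) / 7 to the contributor.
Setting this equal to 1: 1 + r = 7/1.3 = 5.3846.
So the minimum matching rate is r = 5.3846 − 1 = 4.385.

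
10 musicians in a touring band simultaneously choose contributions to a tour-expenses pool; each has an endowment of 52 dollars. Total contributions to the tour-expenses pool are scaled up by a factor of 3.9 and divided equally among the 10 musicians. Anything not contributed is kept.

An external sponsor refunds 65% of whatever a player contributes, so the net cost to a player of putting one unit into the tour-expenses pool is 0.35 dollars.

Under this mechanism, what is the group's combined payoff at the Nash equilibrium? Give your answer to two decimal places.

The effective private return per unit is now (3.9/10) / 0.35 = 1.1143 > 1, so every player's dominant strategy flips to full contribution.
So the Nash equilibrium is full contribution by all 10; the group earns 10 × (52 × 0.65 + 3.9 × 52) = 2366.00.

2366.00 dollars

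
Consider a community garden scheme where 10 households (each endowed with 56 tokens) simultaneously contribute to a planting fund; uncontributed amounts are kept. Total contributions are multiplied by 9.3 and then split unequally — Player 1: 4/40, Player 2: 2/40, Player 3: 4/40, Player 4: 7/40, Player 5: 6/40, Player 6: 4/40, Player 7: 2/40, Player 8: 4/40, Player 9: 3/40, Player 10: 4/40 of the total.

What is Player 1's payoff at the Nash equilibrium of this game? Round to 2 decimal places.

160.16 tokens

Each unit j contributes comes back to j as 9.3 × (j's share), so j prefers to contribute only if that share exceeds 1/9.3 = 0.1075; otherwise keeping the unit dominates.
Player 4 and Player 5 are above the threshold, contributing 56 each; the remaining 8 contribute 0. Total contributed: 112.
Player 1 keeps 56 and receives 9.3 × 112 × 4/40 = 104.16 from the planting fund, for a payoff of 160.16.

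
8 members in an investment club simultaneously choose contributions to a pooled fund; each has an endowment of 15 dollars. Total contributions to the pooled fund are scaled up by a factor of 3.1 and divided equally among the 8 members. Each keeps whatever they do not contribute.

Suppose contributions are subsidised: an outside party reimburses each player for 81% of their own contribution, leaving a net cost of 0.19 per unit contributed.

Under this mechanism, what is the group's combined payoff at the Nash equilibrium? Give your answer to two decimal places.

The effective private return per unit is now (3.1/8) / 0.19 = 2.0395 > 1, so every player's dominant strategy flips to full contribution.
So the Nash equilibrium is full contribution by all 8; the group earns 8 × (15 × 0.81 + 3.1 × 15) = 469.20.

469.20 dollars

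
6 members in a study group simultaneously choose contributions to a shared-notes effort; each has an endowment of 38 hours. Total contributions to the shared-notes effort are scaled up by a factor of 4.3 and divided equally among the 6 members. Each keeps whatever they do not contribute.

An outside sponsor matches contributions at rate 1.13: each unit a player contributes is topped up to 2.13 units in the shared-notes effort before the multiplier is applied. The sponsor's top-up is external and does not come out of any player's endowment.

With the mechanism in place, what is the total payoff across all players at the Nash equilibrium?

With the mechanism, a contributed unit returns 4.3 × 2.13 / 6 = 1.5265 per unit of net cost to the contributor — now above 1 — so contributing fully is weakly dominant for every player.
At the Nash equilibrium everyone contributes 38. Group total payoff = 4.3 × 2.13 × 228 = 2088.25.

2088.25 hours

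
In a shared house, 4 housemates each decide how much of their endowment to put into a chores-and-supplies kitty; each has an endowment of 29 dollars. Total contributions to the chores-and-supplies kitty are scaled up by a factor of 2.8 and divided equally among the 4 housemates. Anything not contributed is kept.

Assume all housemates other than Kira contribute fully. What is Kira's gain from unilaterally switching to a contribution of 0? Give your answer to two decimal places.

8.70 dollars

Switching from a contribution of 29 to 0 lets Kira keep an extra 29 dollars, but lowers the chores-and-supplies kitty by 29, which costs Kira their own share of that drop: 2.8/4 × 29 = 20.30.
Net gain = 29 − 20.30 = 8.70. The private return per contributed unit (0.7000) is below 1, so free-riding is indeed the best response regardless of what the others do.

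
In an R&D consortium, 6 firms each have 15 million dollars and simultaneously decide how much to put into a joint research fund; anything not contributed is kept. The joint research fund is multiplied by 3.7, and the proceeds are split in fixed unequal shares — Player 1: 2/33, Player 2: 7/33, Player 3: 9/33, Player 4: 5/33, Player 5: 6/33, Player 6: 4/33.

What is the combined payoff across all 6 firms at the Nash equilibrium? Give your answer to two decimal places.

130.50 million dollars

Each unit j contributes comes back to j as 3.7 × (j's share), so j prefers to contribute only if that share exceeds 1/3.7 = 0.2703; otherwise keeping the unit dominates.
Only Player 3 (9/33) clears that bar, contributing 15; the remaining 5 contribute 0. Total contributed: 15.
The joint research fund pays out 3.7 × 15 = 55.50 in total (split across the unequal shares, but the aggregate is all that matters for the group sum).
The 5 free-riders keep 15 each, adding 75. Group total = 75 + 55.50 = 130.50.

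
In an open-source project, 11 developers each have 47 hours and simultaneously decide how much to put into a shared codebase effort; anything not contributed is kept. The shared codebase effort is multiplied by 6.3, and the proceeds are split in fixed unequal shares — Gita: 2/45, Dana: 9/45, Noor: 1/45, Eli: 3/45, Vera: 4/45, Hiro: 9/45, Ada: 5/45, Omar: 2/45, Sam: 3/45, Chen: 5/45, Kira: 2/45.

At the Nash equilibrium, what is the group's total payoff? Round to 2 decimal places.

A player with share s gets back 6.3·s per unit contributed, so full contribution is dominant for anyone with s > 1/6.3 = 0.1587 and zero contribution is dominant for anyone below.
Dana and Hiro clear that bar, contributing 47 each; the remaining 9 contribute 0. Total contributed: 94.
The shared codebase effort pays out 6.3 × 94 = 592.20 in total (split across the unequal shares, but the aggregate is all that matters for the group sum).
The 9 free-riders keep 47 each, adding 423. Group total = 423 + 592.20 = 1015.20.

1015.20 hours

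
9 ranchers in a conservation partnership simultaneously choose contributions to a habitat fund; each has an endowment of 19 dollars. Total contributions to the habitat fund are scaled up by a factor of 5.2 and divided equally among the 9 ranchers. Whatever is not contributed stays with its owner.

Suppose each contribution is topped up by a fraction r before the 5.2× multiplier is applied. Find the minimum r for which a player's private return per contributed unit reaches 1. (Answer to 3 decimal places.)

0.731

With matching at rate r, one contributed unit becomes (1 + r) in the habitat fund and returns 5.2 × (1 + r) / 9 to the contributor.
Setting this equal to 1: 1 + r = 9/5.2 = 1.7308.
So the minimum matching rate is r = 1.7308 − 1 = 0.731.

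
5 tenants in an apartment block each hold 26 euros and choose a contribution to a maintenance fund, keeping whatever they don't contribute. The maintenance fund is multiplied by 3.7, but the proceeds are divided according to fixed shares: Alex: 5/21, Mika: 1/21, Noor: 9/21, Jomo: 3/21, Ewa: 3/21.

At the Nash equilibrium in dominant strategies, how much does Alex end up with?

For player j, contributing a unit is worthwhile iff 3.7 × (j's share) ≥ 1, i.e. iff j's share is at least 0.2703.
Noor alone (share 9/21) is above the threshold, contributing 26; the remaining 4 contribute 0. Total contributed: 26.
Alex keeps 26 and receives 3.7 × 26 × 5/21 = 22.90 from the maintenance fund, for a payoff of 48.90.

48.90 euros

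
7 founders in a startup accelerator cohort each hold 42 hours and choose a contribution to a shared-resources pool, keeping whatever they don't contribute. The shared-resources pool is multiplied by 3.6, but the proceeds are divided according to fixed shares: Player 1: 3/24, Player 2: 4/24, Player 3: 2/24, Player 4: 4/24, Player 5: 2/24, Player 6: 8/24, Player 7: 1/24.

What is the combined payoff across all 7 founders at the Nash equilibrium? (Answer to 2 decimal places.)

403.20 hours

Player j's private return per contributed unit is 3.6 × (j's share). Contributing is weakly dominant for j when that share is at least 1/3.6 = 0.2778, and contributing 0 is dominant otherwise.
Player 6 alone (share 8/24) is above the threshold, contributing 42; the remaining 6 contribute 0. Total contributed: 42.
The shared-resources pool pays out 3.6 × 42 = 151.20 in total (split across the unequal shares, but the aggregate is all that matters for the group sum).
The 6 free-riders keep 42 each, adding 252. Group total = 252 + 151.20 = 403.20.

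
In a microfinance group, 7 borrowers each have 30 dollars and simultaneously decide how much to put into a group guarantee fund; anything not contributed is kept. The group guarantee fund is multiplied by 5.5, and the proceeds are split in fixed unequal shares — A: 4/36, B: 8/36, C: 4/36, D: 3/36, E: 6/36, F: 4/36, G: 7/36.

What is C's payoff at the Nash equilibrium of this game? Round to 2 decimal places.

Each unit j contributes comes back to j as 5.5 × (j's share), so j prefers to contribute only if that share exceeds 1/5.5 = 0.1818; otherwise keeping the unit dominates.
The shares above 0.1818 belong to B and G, contributing 30 each; the remaining 5 contribute 0. Total contributed: 60.
C keeps 30 and receives 5.5 × 60 × 4/36 = 36.67 from the group guarantee fund, for a payoff of 66.67.

66.67 dollars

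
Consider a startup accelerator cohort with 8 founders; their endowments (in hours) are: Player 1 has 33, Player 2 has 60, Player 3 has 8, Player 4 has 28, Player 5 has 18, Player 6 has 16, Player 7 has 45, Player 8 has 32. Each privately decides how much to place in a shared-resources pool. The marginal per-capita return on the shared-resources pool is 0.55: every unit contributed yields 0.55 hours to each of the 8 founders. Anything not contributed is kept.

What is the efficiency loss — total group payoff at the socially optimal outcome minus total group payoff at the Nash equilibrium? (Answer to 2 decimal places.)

816.00 hours

The private return per contributed unit is 0.55 < 1 for everyone, so the Nash equilibrium is zero contribution and the group total is Σ E_j = 33 + 60 + 8 + 28 + 18 + 16 + 45 + 32 = 240.
Each contributed unit returns 4.400 to the group, so the social optimum is full contribution by everyone: group total = 4.400 × 240 = 1056.00.
Efficiency loss = (4.400 − 1) × 240 = 816.00.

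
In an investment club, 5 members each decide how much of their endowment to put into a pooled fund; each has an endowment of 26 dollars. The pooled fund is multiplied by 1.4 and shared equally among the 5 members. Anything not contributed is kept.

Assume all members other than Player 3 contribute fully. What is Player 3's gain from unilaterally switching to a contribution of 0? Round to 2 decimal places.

18.72 dollars

Switching from a contribution of 26 to 0 lets Player 3 keep an extra 26 dollars, but lowers the pooled fund by 26, which costs Player 3 their own share of that drop: 1.4/5 × 26 = 7.28.
Net gain = 26 − 7.28 = 18.72. The private return per contributed unit (0.2800) is below 1, so free-riding is indeed the best response regardless of what the others do.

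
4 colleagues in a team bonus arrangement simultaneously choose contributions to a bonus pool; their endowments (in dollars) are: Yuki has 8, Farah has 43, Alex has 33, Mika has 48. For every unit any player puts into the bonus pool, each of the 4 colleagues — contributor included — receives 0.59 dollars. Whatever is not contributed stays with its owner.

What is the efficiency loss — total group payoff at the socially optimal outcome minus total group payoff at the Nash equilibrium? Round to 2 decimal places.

179.52 dollars

The private return per contributed unit is 0.59 < 1 for everyone, so the Nash equilibrium is zero contribution and the group total is Σ E_j = 8 + 43 + 33 + 48 = 132.
Each contributed unit returns 2.360 to the group, so the social optimum is full contribution by everyone: group total = 2.360 × 132 = 311.52.
Efficiency loss = (2.360 − 1) × 132 = 179.52.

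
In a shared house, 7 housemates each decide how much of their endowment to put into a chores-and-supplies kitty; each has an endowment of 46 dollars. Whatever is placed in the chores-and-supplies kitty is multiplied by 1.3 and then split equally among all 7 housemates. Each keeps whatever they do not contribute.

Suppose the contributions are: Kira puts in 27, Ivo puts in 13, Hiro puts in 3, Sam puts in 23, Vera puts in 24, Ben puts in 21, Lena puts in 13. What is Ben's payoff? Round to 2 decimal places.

Total contributed: 27 + 13 + 3 + 23 + 24 + 21 + 13 = 124.
Each receives 1.3 × 124 / 7 = 23.03 from the chores-and-supplies kitty.
Ben keeps 46 − 21 = 25, so Ben's payoff is 25 + 23.03 = 48.03.

48.03 dollars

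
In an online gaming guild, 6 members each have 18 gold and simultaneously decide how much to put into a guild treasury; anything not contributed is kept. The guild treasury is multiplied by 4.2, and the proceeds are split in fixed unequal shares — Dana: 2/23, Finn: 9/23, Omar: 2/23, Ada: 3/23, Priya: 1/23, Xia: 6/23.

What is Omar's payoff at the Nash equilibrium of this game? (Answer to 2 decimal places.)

A player with share s gets back 4.2·s per unit contributed, so full contribution is dominant for anyone with s > 1/4.2 = 0.2381 and zero contribution is dominant for anyone below.
Finn and Xia are above the threshold, contributing 18 each; the remaining 4 contribute 0. Total contributed: 36.
Omar keeps 18 and receives 4.2 × 36 × 2/23 = 13.15 from the guild treasury, for a payoff of 31.15.

31.15 gold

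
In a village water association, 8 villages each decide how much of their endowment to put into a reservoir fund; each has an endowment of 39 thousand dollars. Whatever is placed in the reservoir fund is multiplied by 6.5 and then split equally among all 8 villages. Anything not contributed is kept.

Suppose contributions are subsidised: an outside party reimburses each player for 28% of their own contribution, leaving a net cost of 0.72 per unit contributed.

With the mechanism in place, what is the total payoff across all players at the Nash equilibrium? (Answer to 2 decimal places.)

2115.36 thousand dollars

Under the mechanism each unit contributed yields (6.5/8) / 0.72 = 1.1285 back to its contributor per unit of net cost, which exceeds 1, making full contribution the dominant choice for everyone.
So the Nash equilibrium is full contribution by all 8; the group earns 8 × (39 × 0.28 + 6.5 × 39) = 2115.36.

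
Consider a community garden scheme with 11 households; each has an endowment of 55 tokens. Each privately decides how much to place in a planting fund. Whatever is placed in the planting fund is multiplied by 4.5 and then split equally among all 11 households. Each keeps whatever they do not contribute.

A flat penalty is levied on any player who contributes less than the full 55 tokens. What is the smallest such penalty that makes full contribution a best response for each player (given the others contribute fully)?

32.50 tokens

Given the others contribute fully, the best deviation is to contribute 0 (any partial contribution still incurs the fine and gives up units whose private return 0.4091 is below 1).
Deviating from 55 to 0 saves 55 tokens but forfeits the deviator's share of the drop in the planting fund: 4.5/11 × 55 = 22.50.
So the deviation gain is 55 − 22.50 = 32.50, and the fine must be at least 32.50 tokens to wipe it out.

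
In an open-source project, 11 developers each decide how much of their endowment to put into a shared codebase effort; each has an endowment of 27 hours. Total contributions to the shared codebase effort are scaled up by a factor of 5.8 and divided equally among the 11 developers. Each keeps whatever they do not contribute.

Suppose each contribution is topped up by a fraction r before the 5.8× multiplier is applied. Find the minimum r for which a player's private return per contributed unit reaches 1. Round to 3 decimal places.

With matching at rate r, one contributed unit becomes (1 + r) in the shared codebase effort and returns 5.8 × (1 + r) / 11 to the contributor.
Setting this equal to 1: 1 + r = 11/5.8 = 1.8966.
So the minimum matching rate is r = 1.8966 − 1 = 0.897.

0.897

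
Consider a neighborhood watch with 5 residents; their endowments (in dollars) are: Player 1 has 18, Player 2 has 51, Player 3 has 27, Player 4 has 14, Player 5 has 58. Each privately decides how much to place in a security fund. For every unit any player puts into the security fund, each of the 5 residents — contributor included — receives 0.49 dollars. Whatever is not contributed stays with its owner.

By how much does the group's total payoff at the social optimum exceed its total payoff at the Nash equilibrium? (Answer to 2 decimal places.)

The private return per contributed unit is 0.49 < 1 for everyone, so the Nash equilibrium is zero contribution and the group total is Σ E_j = 18 + 51 + 27 + 14 + 58 = 168.
Each contributed unit returns 2.450 to the group, so the social optimum is full contribution by everyone: group total = 2.450 × 168 = 411.60.
Efficiency loss = (2.450 − 1) × 168 = 243.60.

243.60 dollars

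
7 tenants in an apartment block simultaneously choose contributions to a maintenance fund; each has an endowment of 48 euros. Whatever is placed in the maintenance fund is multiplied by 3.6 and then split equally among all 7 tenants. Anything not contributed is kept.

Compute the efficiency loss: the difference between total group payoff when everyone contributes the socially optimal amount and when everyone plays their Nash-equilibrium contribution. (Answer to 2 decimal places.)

Each contributed unit returns 3.6/7 = 0.5143 to its contributor — below 1 — so contributing 0 is dominant for every player. At the Nash equilibrium everyone keeps their 48, and the group total is 7 × 48 = 336.
Each contributed unit returns 3.600 to the group as a whole (0.5143 to each of 7 players), which exceeds 1, so the social optimum is full contribution: group total = 3.600 × 336 = 1209.60.
Efficiency loss = 1209.60 − 336 = 873.60.

873.60 euros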